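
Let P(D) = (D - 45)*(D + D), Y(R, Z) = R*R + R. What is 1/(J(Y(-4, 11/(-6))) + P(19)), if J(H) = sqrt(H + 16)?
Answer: -247/244029 - sqrt(7)/488058 ≈ -0.0010176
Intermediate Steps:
Y(R, Z) = R + R**2 (Y(R, Z) = R**2 + R = R + R**2)
J(H) = sqrt(16 + H)
P(D) = 2*D*(-45 + D) (P(D) = (-45 + D)*(2*D) = 2*D*(-45 + D))
1/(J(Y(-4, 11/(-6))) + P(19)) = 1/(sqrt(16 - 4*(1 - 4)) + 2*19*(-45 + 19)) = 1/(sqrt(16 - 4*(-3)) + 2*19*(-26)) = 1/(sqrt(16 + 12) - 988) = 1/(sqrt(28) - 988) = 1/(2*sqrt(7) - 988) = 1/(-988 + 2*sqrt(7))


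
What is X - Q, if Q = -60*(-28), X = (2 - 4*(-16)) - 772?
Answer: -2386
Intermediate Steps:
X = -706 (X = (2 + 64) - 772 = 66 - 772 = -706)
Q = 1680
X - Q = -706 - 1*1680 = -706 - 1680 = -2386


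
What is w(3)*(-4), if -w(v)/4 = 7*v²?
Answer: 1008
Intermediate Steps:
w(v) = -28*v²
w(3)*(-4) = -28*3²*(-4) = -28*9*(-4) = -252*(-4) = 1008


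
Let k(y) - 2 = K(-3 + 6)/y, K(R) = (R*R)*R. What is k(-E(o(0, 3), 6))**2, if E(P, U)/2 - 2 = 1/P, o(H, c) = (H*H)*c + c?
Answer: 2809/196 ≈ 14.332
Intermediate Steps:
o(H, c) = c + c*H**2 (o(H, c) = H**2*c + c = c*H**2 + c = c + c*H**2)
K(R) = R**3 (K(R) = R**2*R = R**3)
E(P, U) = 4 + 2/P
k(y) = 2 + 27/y (k(y) = 2 + (-3 + 6)**3/y = 2 + 3**3/y = 2 + 27/y)
k(-E(o(0, 3), 6))**2 = (2 + 27/((-(4 + 2/((3*(1 + 0**2)))))))**2 = (2 + 27/((-(4 + 2/((3*(1 + 0)))))))**2 = (2 + 27/((-(4 + 2/((3*1))))))**2 = (2 + 27/((-(4 + 2/3))))**2 = (2 + 27/((-1*14/3)))**2 = (2 + 27/(-14/3))**2 = (2 + 27*(-3/14))**2 = (2 - 81/14)**2 = (-53/14)**2 = 2809/196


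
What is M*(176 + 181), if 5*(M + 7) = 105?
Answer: 4998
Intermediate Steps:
M = 14 (M = -7 + (⅕)*105 = -7 + 21 = 14)
M*(176 + 181) = 14*(176 + 181) = 14*357 = 4998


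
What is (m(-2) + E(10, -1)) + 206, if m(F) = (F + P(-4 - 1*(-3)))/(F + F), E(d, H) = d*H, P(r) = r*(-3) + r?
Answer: 196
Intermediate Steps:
P(r) = -2*r (P(r) = -3*r + r = -2*r)
E(d, H) = H*d
m(F) = (2 + F)/(2*F) (m(F) = (F - 2*(-4 - 1*(-3)))/(F + F) = (F - 2*(-4 + 3))/((2*F)) = (F - 2*(-1))*(1/(2*F)) = (F + 2)*(1/(2*F)) = (2 + F)*(1/(2*F)) = (2 + F)/(2*F))
(m(-2) + E(10, -1)) + 206 = ((1/2)*(2 - 2)/(-2) - 1*10) + 206 = ((1/2)*(-1/2)*0 - 10) + 206 = (0 - 10) + 206 = -10 + 206 = 196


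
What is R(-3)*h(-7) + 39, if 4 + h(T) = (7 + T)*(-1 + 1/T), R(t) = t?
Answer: 51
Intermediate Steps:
h(T) = -4 + (-1 + 1/T)*(7 + T) (h(T) = -4 + (7 + T)*(-1 + 1/T) = -4 + (-1 + 1/T)*(7 + T))
R(-3)*h(-7) + 39 = -3*(-10 - 1*(-7) + 7/(-7)) + 39 = -3*(-10 + 7 + 7*(-⅐)) + 39 = -3*(-10 + 7 - 1) + 39 = -3*(-4) + 39 = 12 + 39 = 51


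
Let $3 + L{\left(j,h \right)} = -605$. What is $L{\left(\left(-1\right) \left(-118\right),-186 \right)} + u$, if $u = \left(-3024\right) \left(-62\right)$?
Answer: $186880$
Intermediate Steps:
$L{\left(j,h \right)} = -608$ ($L{\left(j,h \right)} = -3 - 605 = -608$)
$u = 187488$
$L{\left(\left(-1\right) \left(-118\right),-186 \right)} + u = -608 + 187488 = 186880$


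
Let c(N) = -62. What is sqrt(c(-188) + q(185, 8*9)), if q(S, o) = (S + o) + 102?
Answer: 3*sqrt(33) ≈ 17.234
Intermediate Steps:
q(S, o) = 102 + S + o
sqrt(c(-188) + q(185, 8*9)) = sqrt(-62 + (102 + 185 + 8*9)) = sqrt(-62 + (102 + 185 + 72)) = sqrt(-62 + 359) = sqrt(297) = 3*sqrt(33)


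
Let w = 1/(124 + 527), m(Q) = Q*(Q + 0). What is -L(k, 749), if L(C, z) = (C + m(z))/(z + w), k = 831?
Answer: -45719079/60950 ≈ -750.11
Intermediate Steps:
m(Q) = Q² (m(Q) = Q*Q = Q²)
w = 1/651 ≈ 0.0015361
L(C, z) = (C + z²)/(1/651 + z) (L(C, z) = (C + z²)/(z + 1/651) = (C + z²)/(1/651 + z))
-L(k, 749) = -651*(831 + 749²)/(1 + 651*749) = -651*(831 + 561001)/(1 + 487599) = -651*561832/487600 = -1*45719079/60950 = -45719079/60950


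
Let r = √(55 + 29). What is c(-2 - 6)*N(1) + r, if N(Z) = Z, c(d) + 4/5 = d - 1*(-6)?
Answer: -14/5 + 2*√21 ≈ 6.3652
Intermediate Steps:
c(d) = 26/5 + d (c(d) = -⅘ + (d - 1*(-6)) = -⅘ + (d + 6) = -⅘ + (6 + d) = 26/5 + d)
r = 2*√21 (r = √84 = 2*√21 ≈ 9.1651)
c(-2 - 6)*N(1) + r = (26/5 + (-2 - 6))*1 + 2*√21 = (26/5 - 8)*1 + 2*√21 = -14/5*1 + 2*√21 = -14/5 + 2*√21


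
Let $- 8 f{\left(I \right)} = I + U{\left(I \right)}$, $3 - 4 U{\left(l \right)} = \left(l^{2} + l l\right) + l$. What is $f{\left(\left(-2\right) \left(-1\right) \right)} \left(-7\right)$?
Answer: $\frac{7}{32} \approx 0.21875$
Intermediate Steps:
$U{\left(l \right)} = \frac{3}{4} - \frac{l^{2}}{2} - \frac{l}{4}$ ($U{\left(l \right)} = \frac{3}{4} - \frac{\left(l^{2} + l l\right) + l}{4} = \frac{3}{4} - \frac{\left(l^{2} + l^{2}\right) + l}{4} = \frac{3}{4} - \frac{2 l^{2} + l}{4} = \frac{3}{4} - \frac{l + 2 l^{2}}{4} = \frac{3}{4} - \left(\frac{l^{2}}{2} + \frac{l}{4}\right) = \frac{3}{4} - \frac{l^{2}}{2} - \frac{l}{4}$)
$f{\left(I \right)} = - \frac{3}{32} - \frac{3 I}{32} + \frac{I^{2}}{16}$ ($f{\left(I \right)} = - \frac{I - \left(- \frac{3}{4} + \frac{I^{2}}{2} + \frac{I}{4}\right)}{8} = - \frac{\frac{3}{4} - \frac{I^{2}}{2} + \frac{3 I}{4}}{8} = - \frac{3}{32} - \frac{3 I}{32} + \frac{I^{2}}{16}$)
$f{\left(\left(-2\right) \left(-1\right) \right)} \left(-7\right) = \left(- \frac{3}{32} - \frac{3 \left(\left(-2\right) \left(-1\right)\right)}{32} + \frac{\left(\left(-2\right) \left(-1\right)\right)^{2}}{16}\right) \left(-7\right) = \left(- \frac{3}{32} - \frac{3}{16} + \frac{2^{2}}{16}\right) \left(-7\right) = \left(- \frac{3}{32} - \frac{3}{16} + \frac{1}{16} \cdot 4\right) \left(-7\right) = \left(- \frac{3}{32} - \frac{3}{16} + \frac{1}{4}\right) \left(-7\right) = \left(- \frac{1}{32}\right) \left(-7\right) = \frac{7}{32}$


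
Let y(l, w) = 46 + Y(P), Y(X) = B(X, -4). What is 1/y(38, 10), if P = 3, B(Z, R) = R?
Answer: 1/42 ≈ 0.023810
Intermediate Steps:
Y(X) = -4
y(l, w) = 42 (y(l, w) = 46 - 4 = 42)
1/y(38, 10) = 1/42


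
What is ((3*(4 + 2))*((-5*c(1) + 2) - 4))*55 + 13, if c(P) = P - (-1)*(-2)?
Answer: 2983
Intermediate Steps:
c(P) = -2 + P (c(P) = P - 1*2 = P - 2 = -2 + P)
((3*(4 + 2))*((-5*c(1) + 2) - 4))*55 + 13 = ((3*(4 + 2))*((-5*(-2 + 1) + 2) - 4))*55 + 13 = ((3*6)*((-5*(-1) + 2) - 4))*55 + 13 = (18*((5 + 2) - 4))*55 + 13 = (18*(7 - 4))*55 + 13 = (18*3)*55 + 13 = 54*55 + 13 = 2970 + 13 = 2983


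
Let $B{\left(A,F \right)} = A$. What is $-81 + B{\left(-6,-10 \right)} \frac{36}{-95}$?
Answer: $- \frac{7479}{95} \approx -78.726$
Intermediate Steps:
$-81 + B{\left(-6,-10 \right)} \frac{36}{-95} = -81 - 6 \frac{36}{-95} = -81 - 6 \cdot 36 \left(- \frac{1}{95}\right) = -81 - - \frac{216}{95} = -81 + \frac{216}{95} = - \frac{7479}{95}$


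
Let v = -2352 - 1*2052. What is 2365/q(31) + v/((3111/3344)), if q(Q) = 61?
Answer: -4868787/1037 ≈ -4695.1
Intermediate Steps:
v = -4404 (v = -2352 - 2052 = -4404)
2365/q(31) + v/((3111/3344)) = 2365/61 - 4404/(3111/3344) = 2365*(1/61) - 4404/(3111*(1/3344)) = 2365/61 - 4404/3111/3344 = 2365/61 - 4404*3344/3111 = 2365/61 - 4908992/1037 = -4868787/1037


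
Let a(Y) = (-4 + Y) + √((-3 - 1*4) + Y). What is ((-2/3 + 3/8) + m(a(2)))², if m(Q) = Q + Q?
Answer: (-103 + 48*I*√5)²/576 ≈ -1.5816 - 38.386*I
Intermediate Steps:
a(Y) = -4 + Y + √(-7 + Y) (a(Y) = (-4 + Y) + √((-3 - 4) + Y) = (-4 + Y) + √(-7 + Y) = -4 + Y + √(-7 + Y))
m(Q) = 2*Q
((-2/3 + 3/8) + m(a(2)))² = ((-2/3 + 3/8) + 2*(-4 + 2 + √(-7 + 2)))² = ((-2*⅓ + 3*(⅛)) + 2*(-4 + 2 + √(-5)))² = ((-⅔ + 3/8) + 2*(-4 + 2 + I*√5))² = (-7/24 + 2*(-2 + I*√5))² = (-7/24 + (-4 + 2*I*√5))² = (-103/24 + 2*I*√5)²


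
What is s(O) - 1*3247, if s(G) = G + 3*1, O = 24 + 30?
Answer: -3190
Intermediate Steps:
O = 54
s(G) = 3 + G (s(G) = G + 3 = 3 + G)
s(O) - 1*3247 = (3 + 54) - 1*3247 = 57 - 3247 = -3190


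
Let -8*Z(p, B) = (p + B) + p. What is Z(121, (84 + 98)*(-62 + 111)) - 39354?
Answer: -40499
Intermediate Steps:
Z(p, B) = -p/4 - B/8 (Z(p, B) = -((p + B) + p)/8 = -((B + p) + p)/8 = -(B + 2*p)/8 = -p/4 - B/8)
Z(121, (84 + 98)*(-62 + 111)) - 39354 = (-¼*121 - (84 + 98)*(-62 + 111)/8) - 39354 = (-121/4 - 91*49/4) - 39354 = (-121/4 - ⅛*8918) - 39354 = (-121/4 - 4459/4) - 39354 = -1145 - 39354 = -40499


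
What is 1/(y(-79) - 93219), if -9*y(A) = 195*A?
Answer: -3/274522 ≈ -1.0928e-5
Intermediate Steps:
y(A) = -65*A/3
1/(y(-79) - 93219) = 1/(-65/3*(-79) - 93219) = 1/(5135/3 - 93219) = 1/(-274522/3) = -3/274522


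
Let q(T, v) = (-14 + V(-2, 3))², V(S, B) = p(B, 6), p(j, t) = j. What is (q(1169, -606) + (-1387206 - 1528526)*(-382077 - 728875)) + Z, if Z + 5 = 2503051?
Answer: 3239240800031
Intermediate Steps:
Z = 2503046 (Z = -5 + 2503051 = 2503046)
V(S, B) = B
q(T, v) = 121 (q(T, v) = (-14 + 3)² = (-11)² = 121)
(q(1169, -606) + (-1387206 - 1528526)*(-382077 - 728875)) + Z = (121 + (-1387206 - 1528526)*(-382077 - 728875)) + 2503046 = (121 - 2915732*(-1110952)) + 2503046 = (121 + 3239238296864) + 2503046 = 3239238296985 + 2503046 = 3239240800031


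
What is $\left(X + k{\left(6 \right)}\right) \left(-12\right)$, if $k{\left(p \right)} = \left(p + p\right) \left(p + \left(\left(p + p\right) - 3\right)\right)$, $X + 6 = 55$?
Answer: $-2748$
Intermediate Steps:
$X = 49$ ($X = -6 + 55 = 49$)
$k{\left(p \right)} = 2 p \left(-3 + 3 p\right)$ ($k{\left(p \right)} = 2 p \left(p + \left(2 p - 3\right)\right) = 2 p \left(p + \left(-3 + 2 p\right)\right) = 2 p \left(-3 + 3 p\right)$)
$\left(X + k{\left(6 \right)}\right) \left(-12\right) = \left(49 + 6 \cdot 6 \left(-1 + 6\right)\right) \left(-12\right) = \left(49 + 6 \cdot 6 \cdot 5\right) \left(-12\right) = \left(49 + 180\right) \left(-12\right) = 229 \left(-12\right) = -2748$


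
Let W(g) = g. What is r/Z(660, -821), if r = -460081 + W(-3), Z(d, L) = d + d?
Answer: -115021/330 ≈ -348.55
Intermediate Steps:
Z(d, L) = 2*d
r = -460084 (r = -460081 - 3 = -460084)
r/Z(660, -821) = -460084/(2*660) = -460084/1320 = -460084*1/1320 = -115021/330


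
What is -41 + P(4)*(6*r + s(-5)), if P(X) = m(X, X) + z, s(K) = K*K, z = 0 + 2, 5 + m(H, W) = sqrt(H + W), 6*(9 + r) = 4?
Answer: 34 - 50*sqrt(2) ≈ -36.711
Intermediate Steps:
r = -25/3 (r = -9 + (1/6)*4 = -9 + 2/3 = -25/3 ≈ -8.3333)
m(H, W) = -5 + sqrt(H + W)
z = 2
s(K) = K**2
P(X) = -3 + sqrt(2)*sqrt(X) (P(X) = (-5 + sqrt(X + X)) + 2 = (-5 + sqrt(2*X)) + 2 = (-5 + sqrt(2)*sqrt(X)) + 2 = -3 + sqrt(2)*sqrt(X))
-41 + P(4)*(6*r + s(-5)) = -41 + (-3 + sqrt(2)*sqrt(4))*(6*(-25/3) + (-5)**2) = -41 + (-3 + sqrt(2)*2)*(-50 + 25) = -41 + (-3 + 2*sqrt(2))*(-25) = -41 + (75 - 50*sqrt(2)) = 34 - 50*sqrt(2)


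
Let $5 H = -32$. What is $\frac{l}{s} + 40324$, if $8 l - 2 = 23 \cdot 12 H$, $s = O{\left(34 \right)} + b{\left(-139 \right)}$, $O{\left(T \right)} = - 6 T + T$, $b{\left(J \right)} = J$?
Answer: $\frac{249206731}{6180} \approx 40325.0$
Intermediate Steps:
$H = - \frac{32}{5}$ ($H = \frac{1}{5} \left(-32\right) = - \frac{32}{5} \approx -6.4$)
$O{\left(T \right)} = - 5 T$
$s = -309$ ($s = \left(-5\right) 34 - 139 = -170 - 139 = -309$)
$l = - \frac{4411}{20}$ ($l = \frac{1}{4} + \frac{23 \cdot 12 \left(- \frac{32}{5}\right)}{8} = \frac{1}{4} + \frac{276 \left(- \frac{32}{5}\right)}{8} = \frac{1}{4} + \frac{1}{8} \left(- \frac{8832}{5}\right) = \frac{1}{4} - \frac{1104}{5} = - \frac{4411}{20} \approx -220.55$)
$\frac{l}{s} + 40324 = - \frac{4411}{20 \left(-309\right)} + 40324 = \left(- \frac{4411}{20}\right) \left(- \frac{1}{309}\right) + 40324 = \frac{4411}{6180} + 40324 = \frac{249206731}{6180}$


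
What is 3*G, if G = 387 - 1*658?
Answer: -813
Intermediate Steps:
G = -271 (G = 387 - 658 = -271)
3*G = 3*(-271) = -813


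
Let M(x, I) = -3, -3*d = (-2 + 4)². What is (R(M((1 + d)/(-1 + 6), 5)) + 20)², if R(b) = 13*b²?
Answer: 18769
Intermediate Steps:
d = -4/3 (d = -(-2 + 4)²/3 = -⅓*2² = -⅓*4 = -4/3 ≈ -1.3333)
(R(M((1 + d)/(-1 + 6), 5)) + 20)² = (13*(-3)² + 20)² = (13*9 + 20)² = (117 + 20)² = 137² = 18769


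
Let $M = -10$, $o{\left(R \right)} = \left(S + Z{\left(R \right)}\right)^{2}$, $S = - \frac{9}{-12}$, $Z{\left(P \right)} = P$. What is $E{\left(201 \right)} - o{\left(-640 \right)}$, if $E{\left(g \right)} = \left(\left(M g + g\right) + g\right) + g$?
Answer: $- \frac{6560761}{16} \approx -4.1005 \cdot 10^{5}$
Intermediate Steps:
$S = \frac{3}{4}$ ($S = \left(-9\right) \left(- \frac{1}{12}\right) = \frac{3}{4} \approx 0.75$)
$o{\left(R \right)} = \left(\frac{3}{4} + R\right)^{2}$
$E{\left(g \right)} = - 7 g$ ($E{\left(g \right)} = \left(\left(- 10 g + g\right) + g\right) + g = \left(- 9 g + g\right) + g = - 8 g + g = - 7 g$)
$E{\left(201 \right)} - o{\left(-640 \right)} = \left(-7\right) 201 - \frac{\left(3 + 4 \left(-640\right)\right)^{2}}{16} = -1407 - \frac{\left(3 - 2560\right)^{2}}{16} = -1407 - \frac{\left(-2557\right)^{2}}{16} = -1407 - \frac{1}{16} \cdot 6538249 = -1407 - \frac{6538249}{16} = - \frac{6560761}{16}$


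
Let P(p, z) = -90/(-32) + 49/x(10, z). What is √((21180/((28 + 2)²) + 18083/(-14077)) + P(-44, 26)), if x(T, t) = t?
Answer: √3248640494671845/10980060 ≈ 5.1909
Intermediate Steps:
P(p, z) = 45/16 + 49/z (P(p, z) = -90/(-32) + 49/z = -90*(-1/32) + 49/z = 45/16 + 49/z)
√((21180/((28 + 2)²) + 18083/(-14077)) + P(-44, 26)) = √((21180/((28 + 2)²) + 18083/(-14077)) + (45/16 + 49/26)) = √((21180/(30²) + 18083*(-1/14077)) + (45/16 + 49*(1/26))) = √((21180/900 - 18083/14077) + (45/16 + 49/26)) = √((21180*(1/900) - 18083/14077) + 977/208) = √((353/15 - 18083/14077) + 977/208) = √(4697936/211155 + 977/208) = √(1183469123/43920240) = √3248640494671845/10980060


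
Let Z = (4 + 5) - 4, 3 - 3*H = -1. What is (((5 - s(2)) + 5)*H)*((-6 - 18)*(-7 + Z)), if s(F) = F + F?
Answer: 384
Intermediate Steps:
H = 4/3 (H = 1 - ⅓*(-1) = 1 + ⅓ = 4/3 ≈ 1.3333)
s(F) = 2*F
Z = 5 (Z = 9 - 4 = 5)
(((5 - s(2)) + 5)*H)*((-6 - 18)*(-7 + Z)) = (((5 - 2*2) + 5)*(4/3))*((-6 - 18)*(-7 + 5)) = (((5 - 1*4) + 5)*(4/3))*(-24*(-2)) = (((5 - 4) + 5)*(4/3))*48 = ((1 + 5)*(4/3))*48 = (6*(4/3))*48 = 8*48 = 384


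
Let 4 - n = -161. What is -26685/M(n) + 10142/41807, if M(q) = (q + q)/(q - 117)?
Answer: -1784880110/459877 ≈ -3881.2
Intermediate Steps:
n = 165 (n = 4 - 1*(-161) = 4 + 161 = 165)
M(q) = 2*q/(-117 + q) (M(q) = (2*q)/(-117 + q) = 2*q/(-117 + q))
-26685/M(n) + 10142/41807 = -26685/(2*165/(-117 + 165)) + 10142/41807 = -26685/(2*165/48) + 10142*(1/41807) = -26685/(2*165*(1/48)) + 10142/41807 = -26685/55/8 + 10142/41807 = -26685*8/55 + 10142/41807 = -42696/11 + 10142/41807 = -1784880110/459877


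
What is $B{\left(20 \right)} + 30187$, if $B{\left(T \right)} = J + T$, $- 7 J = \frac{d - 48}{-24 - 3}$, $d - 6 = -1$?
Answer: $\frac{5709080}{189} \approx 30207.0$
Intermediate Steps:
$d = 5$ ($d = 6 - 1 = 5$)
$J = - \frac{43}{189}$ ($J = - \frac{\left(5 - 48\right) \frac{1}{-24 - 3}}{7} = - \frac{\left(-43\right) \frac{1}{-27}}{7} = - \frac{\left(-43\right) \left(- \frac{1}{27}\right)}{7} = \left(- \frac{1}{7}\right) \frac{43}{27} = - \frac{43}{189} \approx -0.22751$)
$B{\left(T \right)} = - \frac{43}{189} + T$
$B{\left(20 \right)} + 30187 = \left(- \frac{43}{189} + 20\right) + 30187 = \frac{3737}{189} + 30187 = \frac{5709080}{189}$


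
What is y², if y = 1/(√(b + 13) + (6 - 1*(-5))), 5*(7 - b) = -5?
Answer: (11 + √21)⁻² ≈ 0.0041183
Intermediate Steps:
b = 8 (b = 7 - ⅕*(-5) = 7 + 1 = 8)
y = 1/(11 + √21) (y = 1/(√(8 + 13) + (6 - 1*(-5))) = 1/(√21 + (6 + 5)) = 1/(√21 + 11) = 1/(11 + √21) ≈ 0.064174)
y² = (11/100 - √21/100)²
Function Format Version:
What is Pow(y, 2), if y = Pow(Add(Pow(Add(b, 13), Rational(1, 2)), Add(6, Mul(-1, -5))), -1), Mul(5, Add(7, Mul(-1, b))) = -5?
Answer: Pow(Add(11, Pow(21, Rational(1, 2))), -2) ≈ 0.0041183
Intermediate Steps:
b = 8 (b = Add(7, Mul(Rational(-1, 5), -5)) = Add(7, 1) = 8)
y = Pow(Add(11, Pow(21, Rational(1, 2))), -1) (y = Pow(Add(Pow(Add(8, 13), Rational(1, 2)), Add(6, Mul(-1, -5))), -1) = Pow(Add(Pow(21, Rational(1, 2)), Add(6, 5)), -1) = Pow(Add(Pow(21, Rational(1, 2)), 11), -1) = Pow(Add(11, Pow(21, Rational(1, 2))), -1) ≈ 0.064174)
Pow(y, 2) = Pow(Add(Rational(11, 100), Mul(Rational(-1, 100), Pow(21, Rational(1, 2)))), 2)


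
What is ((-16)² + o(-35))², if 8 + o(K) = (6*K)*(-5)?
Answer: 1684804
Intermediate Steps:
o(K) = -8 - 30*K (o(K) = -8 + (6*K)*(-5) = -8 - 30*K)
((-16)² + o(-35))² = ((-16)² + (-8 - 30*(-35)))² = (256 + (-8 + 1050))² = (256 + 1042)² = 1298² = 1684804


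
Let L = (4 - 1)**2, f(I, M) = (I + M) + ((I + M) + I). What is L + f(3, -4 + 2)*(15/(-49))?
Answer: 366/49 ≈ 7.4694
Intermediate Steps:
f(I, M) = 2*M + 3*I (f(I, M) = (I + M) + (M + 2*I) = 2*M + 3*I)
L = 9 (L = 3**2 = 9)
L + f(3, -4 + 2)*(15/(-49)) = 9 + (2*(-4 + 2) + 3*3)*(15/(-49)) = 9 + (2*(-2) + 9)*(15*(-1/49)) = 9 + (-4 + 9)*(-15/49) = 9 + 5*(-15/49) = 9 - 75/49 = 366/49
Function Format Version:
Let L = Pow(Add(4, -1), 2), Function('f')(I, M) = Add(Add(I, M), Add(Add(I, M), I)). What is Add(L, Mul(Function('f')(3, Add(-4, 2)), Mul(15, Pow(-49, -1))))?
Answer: Rational(366, 49) ≈ 7.4694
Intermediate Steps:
Function('f')(I, M) = Add(Mul(2, M), Mul(3, I)) (Function('f')(I, M) = Add(Add(I, M), Add(M, Mul(2, I))) = Add(Mul(2, M), Mul(3, I)))
L = 9 (L = Pow(3, 2) = 9)
Add(L, Mul(Function('f')(3, Add(-4, 2)), Mul(15, Pow(-49, -1)))) = Add(9, Mul(Add(Mul(2, Add(-4, 2)), Mul(3, 3)), Mul(15, Pow(-49, -1)))) = Add(9, Mul(Add(Mul(2, -2), 9), Mul(15, Rational(-1, 49)))) = Add(9, Mul(Add(-4, 9), Rational(-15, 49))) = Add(9, Mul(5, Rational(-15, 49))) = Add(9, Rational(-75, 49)) = Rational(366, 49)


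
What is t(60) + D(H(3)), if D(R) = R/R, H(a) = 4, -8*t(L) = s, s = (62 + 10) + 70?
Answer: -67/4 ≈ -16.750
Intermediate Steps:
s = 142 (s = 72 + 70 = 142)
t(L) = -71/4 (t(L) = -⅛*142 = -71/4)
D(R) = 1
t(60) + D(H(3)) = -71/4 + 1 = -67/4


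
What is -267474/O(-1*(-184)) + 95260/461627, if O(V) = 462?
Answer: -20571535013/35545279 ≈ -578.74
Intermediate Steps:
-267474/O(-1*(-184)) + 95260/461627 = -267474/462 + 95260/461627 = -267474*1/462 + 95260*(1/461627) = -44579/77 + 95260/461627 = -20571535013/35545279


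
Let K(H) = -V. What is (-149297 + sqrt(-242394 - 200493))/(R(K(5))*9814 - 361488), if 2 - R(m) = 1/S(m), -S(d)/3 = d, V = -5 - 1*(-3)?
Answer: 447891/1020673 - 3*I*sqrt(442887)/1020673 ≈ 0.43882 - 0.0019561*I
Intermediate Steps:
V = -2 (V = -5 + 3 = -2)
S(d) = -3*d
K(H) = 2 (K(H) = -1*(-2) = 2)
R(m) = 2 + 1/(3*m) (R(m) = 2 - 1/((-3*m)) = 2 - (-1)/(3*m) = 2 + 1/(3*m))
(-149297 + sqrt(-242394 - 200493))/(R(K(5))*9814 - 361488) = (-149297 + sqrt(-242394 - 200493))/((2 + (1/3)/2)*9814 - 361488) = (-149297 + sqrt(-442887))/((2 + (1/3)*(1/2))*9814 - 361488) = (-149297 + I*sqrt(442887))/((2 + 1/6)*9814 - 361488) = (-149297 + I*sqrt(442887))/((13/6)*9814 - 361488) = (-149297 + I*sqrt(442887))/(63791/3 - 361488) = (-149297 + I*sqrt(442887))/(-1020673/3) = (-149297 + I*sqrt(442887))*(-3/1020673) = 447891/1020673 - 3*I*sqrt(442887)/1020673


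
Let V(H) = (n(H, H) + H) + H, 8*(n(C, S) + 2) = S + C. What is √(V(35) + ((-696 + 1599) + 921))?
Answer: √7603/2 ≈ 43.598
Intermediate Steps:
n(C, S) = -2 + C/8 + S/8 (n(C, S) = -2 + (S + C)/8 = -2 + (C + S)/8 = -2 + (C/8 + S/8) = -2 + C/8 + S/8)
V(H) = -2 + 9*H/4 (V(H) = ((-2 + H/8 + H/8) + H) + H = ((-2 + H/4) + H) + H = (-2 + 5*H/4) + H = -2 + 9*H/4)
√(V(35) + ((-696 + 1599) + 921)) = √((-2 + (9/4)*35) + ((-696 + 1599) + 921)) = √((-2 + 315/4) + (903 + 921)) = √(307/4 + 1824) = √(7603/4) = √7603/2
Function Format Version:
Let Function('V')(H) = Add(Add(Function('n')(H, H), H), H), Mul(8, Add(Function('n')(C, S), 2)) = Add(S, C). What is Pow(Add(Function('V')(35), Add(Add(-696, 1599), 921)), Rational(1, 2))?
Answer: Mul(Rational(1, 2), Pow(7603, Rational(1, 2))) ≈ 43.598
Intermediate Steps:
Function('n')(C, S) = Add(-2, Mul(Rational(1, 8), C), Mul(Rational(1, 8), S)) (Function('n')(C, S) = Add(-2, Mul(Rational(1, 8), Add(S, C))) = Add(-2, Mul(Rational(1, 8), Add(C, S))) = Add(-2, Add(Mul(Rational(1, 8), C), Mul(Rational(1, 8), S))) = Add(-2, Mul(Rational(1, 8), C), Mul(Rational(1, 8), S)))
Function('V')(H) = Add(-2, Mul(Rational(9, 4), H)) (Function('V')(H) = Add(Add(Add(-2, Mul(Rational(1, 8), H), Mul(Rational(1, 8), H)), H), H) = Add(Add(Add(-2, Mul(Rational(1, 4), H)), H), H) = Add(Add(-2, Mul(Rational(5, 4), H)), H) = Add(-2, Mul(Rational(9, 4), H)))
Pow(Add(Function('V')(35), Add(Add(-696, 1599), 921)), Rational(1, 2)) = Pow(Add(Add(-2, Mul(Rational(9, 4), 35)), Add(Add(-696, 1599), 921)), Rational(1, 2)) = Pow(Add(Add(-2, Rational(315, 4)), Add(903, 921)), Rational(1, 2)) = Pow(Add(Rational(307, 4), 1824), Rational(1, 2)) = Pow(Rational(7603, 4), Rational(1, 2)) = Mul(Rational(1, 2), Pow(7603, Rational(1, 2)))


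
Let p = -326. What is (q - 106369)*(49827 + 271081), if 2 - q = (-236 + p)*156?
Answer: -5999375060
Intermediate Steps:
q = 87674 (q = 2 - (-236 - 326)*156 = 2 - (-562)*156 = 2 - 1*(-87672) = 2 + 87672 = 87674)
(q - 106369)*(49827 + 271081) = (87674 - 106369)*(49827 + 271081) = -18695*320908 = -5999375060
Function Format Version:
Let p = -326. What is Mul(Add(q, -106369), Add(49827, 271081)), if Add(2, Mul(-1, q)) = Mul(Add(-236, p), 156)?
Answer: -5999375060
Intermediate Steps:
q = 87674 (q = Add(2, Mul(-1, Mul(Add(-236, -326), 156))) = Add(2, Mul(-1, Mul(-562, 156))) = Add(2, Mul(-1, -87672)) = Add(2, 87672) = 87674)
Mul(Add(q, -106369), Add(49827, 271081)) = Mul(Add(87674, -106369), Add(49827, 271081)) = Mul(-18695, 320908) = -5999375060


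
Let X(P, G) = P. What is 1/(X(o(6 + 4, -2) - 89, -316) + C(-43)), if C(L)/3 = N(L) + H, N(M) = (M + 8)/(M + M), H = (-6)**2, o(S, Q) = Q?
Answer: 86/1567 ≈ 0.054882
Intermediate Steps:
H = 36
N(M) = (8 + M)/(2*M) (N(M) = (8 + M)/((2*M)) = (8 + M)*(1/(2*M)) = (8 + M)/(2*M))
C(L) = 108 + 3*(8 + L)/(2*L) (C(L) = 3*((8 + L)/(2*L) + 36) = 3*(36 + (8 + L)/(2*L)) = 108 + 3*(8 + L)/(2*L))
1/(X(o(6 + 4, -2) - 89, -316) + C(-43)) = 1/((-2 - 89) + (219/2 + 12/(-43))) = 1/(-91 + (219/2 + 12*(-1/43))) = 1/(-91 + (219/2 - 12/43)) = 1/(-91 + 9393/86) = 1/(1567/86) = 86/1567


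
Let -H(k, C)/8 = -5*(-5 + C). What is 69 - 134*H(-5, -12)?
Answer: 91189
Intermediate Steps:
H(k, C) = -200 + 40*C (H(k, C) = -(-40)*(-5 + C) = -8*(25 - 5*C) = -200 + 40*C)
69 - 134*H(-5, -12) = 69 - 134*(-200 + 40*(-12)) = 69 - 134*(-200 - 480) = 69 - 134*(-680) = 69 + 91120 = 91189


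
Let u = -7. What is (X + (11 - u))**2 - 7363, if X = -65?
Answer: -5154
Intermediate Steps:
(X + (11 - u))**2 - 7363 = (-65 + (11 - 1*(-7)))**2 - 7363 = (-65 + (11 + 7))**2 - 7363 = (-65 + 18)**2 - 7363 = (-47)**2 - 7363 = 2209 - 7363 = -5154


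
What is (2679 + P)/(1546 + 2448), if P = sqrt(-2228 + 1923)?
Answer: 2679/3994 + I*sqrt(305)/3994 ≈ 0.67076 + 0.0043726*I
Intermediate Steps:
P = I*sqrt(305) (P = sqrt(-305) = I*sqrt(305) ≈ 17.464*I)
(2679 + P)/(1546 + 2448) = (2679 + I*sqrt(305))/(1546 + 2448) = (2679 + I*sqrt(305))/3994 = (2679 + I*sqrt(305))*(1/3994) = 2679/3994 + I*sqrt(305)/3994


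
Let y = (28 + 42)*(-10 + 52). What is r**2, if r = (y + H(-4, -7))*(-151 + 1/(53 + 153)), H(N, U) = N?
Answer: 2085031029379600/10609 ≈ 1.9653e+11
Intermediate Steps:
y = 2940 (y = 70*42 = 2940)
r = -45662140/103 (r = (2940 - 4)*(-151 + 1/(53 + 153)) = 2936*(-151 + 1/206) = 2936*(-31105/206) = -45662140/103 ≈ -4.4332e+5)
r**2 = (-45662140/103)**2 = 2085031029379600/10609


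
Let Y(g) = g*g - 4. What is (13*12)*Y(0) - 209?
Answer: -833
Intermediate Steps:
Y(g) = -4 + g**2 (Y(g) = g**2 - 4 = -4 + g**2)
(13*12)*Y(0) - 209 = (13*12)*(-4 + 0**2) - 209 = 156*(-4 + 0) - 209 = 156*(-4) - 209 = -624 - 209 = -833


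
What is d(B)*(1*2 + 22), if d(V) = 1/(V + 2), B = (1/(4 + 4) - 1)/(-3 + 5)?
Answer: 384/25 ≈ 15.360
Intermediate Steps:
B = -7/16 (B = (1/8 - 1)/2 = (⅛ - 1)*(½) = -7/8*½ = -7/16 ≈ -0.43750)
d(V) = 1/(2 + V)
d(B)*(1*2 + 22) = (1*2 + 22)/(2 - 7/16) = (2 + 22)/(25/16) = (16/25)*24 = 384/25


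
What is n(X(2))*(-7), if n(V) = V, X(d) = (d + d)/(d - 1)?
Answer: -28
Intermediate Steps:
X(d) = 2*d/(-1 + d) (X(d) = (2*d)/(-1 + d) = 2*d/(-1 + d))
n(X(2))*(-7) = (2*2/(-1 + 2))*(-7) = (2*2/1)*(-7) = (2*2*1)*(-7) = 4*(-7) = -28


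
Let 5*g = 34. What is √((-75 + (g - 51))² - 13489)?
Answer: 3*√1999/5 ≈ 26.826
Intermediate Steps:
g = 34/5 (g = (⅕)*34 = 34/5 ≈ 6.8000)
√((-75 + (g - 51))² - 13489) = √((-75 + (34/5 - 51))² - 13489) = √((-75 - 221/5)² - 13489) = √((-596/5)² - 13489) = √(355216/25 - 13489) = √(17991/25) = 3*√1999/5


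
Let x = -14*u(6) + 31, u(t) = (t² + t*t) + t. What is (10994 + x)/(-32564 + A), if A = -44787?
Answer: -9933/77351 ≈ -0.12841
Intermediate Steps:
u(t) = t + 2*t² (u(t) = (t² + t²) + t = 2*t² + t = t + 2*t²)
x = -1061 (x = -84*(1 + 2*6) + 31 = -84*(1 + 12) + 31 = -84*13 + 31 = -14*78 + 31 = -1092 + 31 = -1061)
(10994 + x)/(-32564 + A) = (10994 - 1061)/(-32564 - 44787) = 9933/(-77351) = 9933*(-1/77351) = -9933/77351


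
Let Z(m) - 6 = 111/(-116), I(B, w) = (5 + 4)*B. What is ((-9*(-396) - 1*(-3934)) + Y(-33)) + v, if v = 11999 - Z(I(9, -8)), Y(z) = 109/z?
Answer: 74602567/3828 ≈ 19489.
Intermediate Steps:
I(B, w) = 9*B
Z(m) = 585/116 (Z(m) = 6 + 111/(-116) = 6 + 111*(-1/116) = 6 - 111/116 = 585/116)
v = 1391299/116 (v = 11999 - 1*585/116 = 11999 - 585/116 = 1391299/116 ≈ 11994.)
((-9*(-396) - 1*(-3934)) + Y(-33)) + v = ((-9*(-396) - 1*(-3934)) + 109/(-33)) + 1391299/116 = ((3564 + 3934) + 109*(-1/33)) + 1391299/116 = (7498 - 109/33) + 1391299/116 = 247325/33 + 1391299/116 = 74602567/3828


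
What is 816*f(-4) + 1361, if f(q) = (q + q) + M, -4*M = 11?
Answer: -7411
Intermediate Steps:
M = -11/4 (M = -1/4*11 = -11/4 ≈ -2.7500)
f(q) = -11/4 + 2*q (f(q) = (q + q) - 11/4 = 2*q - 11/4 = -11/4 + 2*q)
816*f(-4) + 1361 = 816*(-11/4 + 2*(-4)) + 1361 = 816*(-11/4 - 8) + 1361 = 816*(-43/4) + 1361 = -8772 + 1361 = -7411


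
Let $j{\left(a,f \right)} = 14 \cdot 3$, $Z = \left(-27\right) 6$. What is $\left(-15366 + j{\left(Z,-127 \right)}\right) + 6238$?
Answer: $-9086$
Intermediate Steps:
$Z = -162$
$j{\left(a,f \right)} = 42$
$\left(-15366 + j{\left(Z,-127 \right)}\right) + 6238 = \left(-15366 + 42\right) + 6238 = -15324 + 6238 = -9086$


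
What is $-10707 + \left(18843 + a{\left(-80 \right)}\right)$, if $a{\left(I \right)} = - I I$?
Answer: $1736$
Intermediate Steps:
$a{\left(I \right)} = - I^{2}$
$-10707 + \left(18843 + a{\left(-80 \right)}\right) = -10707 + \left(18843 - \left(-80\right)^{2}\right) = -10707 + \left(18843 - 6400\right) = -10707 + 12443 = 1736$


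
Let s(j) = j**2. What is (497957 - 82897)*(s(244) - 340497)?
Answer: -116615672660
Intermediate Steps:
(497957 - 82897)*(s(244) - 340497) = (497957 - 82897)*(244**2 - 340497) = 415060*(59536 - 340497) = 415060*(-280961) = -116615672660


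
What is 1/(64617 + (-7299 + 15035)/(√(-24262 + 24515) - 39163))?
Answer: 24776348758501/1600968433571186227 + 1934*√253/1600968433571186227 ≈ 1.5476e-5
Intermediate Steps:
1/(64617 + (-7299 + 15035)/(√(-24262 + 24515) - 39163)) = 1/(64617 + 7736/(√253 - 39163)) = 1/(64617 + 7736/(-39163 + √253))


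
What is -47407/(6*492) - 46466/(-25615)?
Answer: -1077162673/75615480 ≈ -14.245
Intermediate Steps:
-47407/(6*492) - 46466/(-25615) = -47407/2952 - 46466*(-1/25615) = -47407*1/2952 + 46466/25615 = -47407/2952 + 46466/25615 = -1077162673/75615480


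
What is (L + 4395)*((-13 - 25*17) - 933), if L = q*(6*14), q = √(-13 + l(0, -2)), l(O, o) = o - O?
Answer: -6025545 - 115164*I*√15 ≈ -6.0255e+6 - 4.4603e+5*I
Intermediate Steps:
q = I*√15 (q = √(-13 + (-2 - 1*0)) = √(-13 + (-2 + 0)) = √(-13 - 2) = √(-15) = I*√15 ≈ 3.873*I)
L = 84*I*√15 (L = (I*√15)*(6*14) = (I*√15)*84 = 84*I*√15 ≈ 325.33*I)
(L + 4395)*((-13 - 25*17) - 933) = (84*I*√15 + 4395)*((-13 - 25*17) - 933) = (4395 + 84*I*√15)*((-13 - 425) - 933) = (4395 + 84*I*√15)*(-438 - 933) = (4395 + 84*I*√15)*(-1371) = -6025545 - 115164*I*√15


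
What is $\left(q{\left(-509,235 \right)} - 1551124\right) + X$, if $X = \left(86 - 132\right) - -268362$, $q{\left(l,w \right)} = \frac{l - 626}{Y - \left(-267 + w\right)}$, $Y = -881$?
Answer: $- \frac{1089102857}{849} \approx -1.2828 \cdot 10^{6}$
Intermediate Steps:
$q{\left(l,w \right)} = \frac{-626 + l}{-614 - w}$ ($q{\left(l,w \right)} = \frac{l - 626}{-881 - \left(-267 + w\right)} = \frac{-626 + l}{-614 - w}$)
$X = 268316$ ($X = \left(86 - 132\right) + 268362 = -46 + 268362 = 268316$)
$\left(q{\left(-509,235 \right)} - 1551124\right) + X = \left(\frac{626 - -509}{614 + 235} - 1551124\right) + 268316 = \left(\frac{626 + 509}{849} - 1551124\right) + 268316 = \left(\frac{1}{849} \cdot 1135 - 1551124\right) + 268316 = \left(\frac{1135}{849} - 1551124\right) + 268316 = - \frac{1316903141}{849} + 268316 = - \frac{1089102857}{849}$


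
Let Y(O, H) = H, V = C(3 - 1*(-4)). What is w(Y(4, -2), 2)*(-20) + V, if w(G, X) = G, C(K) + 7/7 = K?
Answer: 46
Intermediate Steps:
C(K) = -1 + K
V = 6 (V = -1 + (3 - 1*(-4)) = -1 + (3 + 4) = -1 + 7 = 6)
w(Y(4, -2), 2)*(-20) + V = -2*(-20) + 6 = 40 + 6 = 46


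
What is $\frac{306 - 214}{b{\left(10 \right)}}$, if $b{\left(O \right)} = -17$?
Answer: $- \frac{92}{17} \approx -5.4118$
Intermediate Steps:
$\frac{306 - 214}{b{\left(10 \right)}} = \frac{306 - 214}{-17} = 92 \left(- \frac{1}{17}\right) = - \frac{92}{17}$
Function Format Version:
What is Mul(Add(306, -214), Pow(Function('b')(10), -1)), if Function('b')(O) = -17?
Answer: Rational(-92, 17) ≈ -5.4118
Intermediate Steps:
Mul(Add(306, -214), Pow(Function('b')(10), -1)) = Mul(Add(306, -214), Pow(-17, -1)) = Mul(92, Rational(-1, 17)) = Rational(-92, 17)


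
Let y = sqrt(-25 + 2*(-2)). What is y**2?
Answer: -29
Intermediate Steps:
y = I*sqrt(29) (y = sqrt(-25 - 4) = sqrt(-29) = I*sqrt(29) ≈ 5.3852*I)
y**2 = (I*sqrt(29))**2 = -29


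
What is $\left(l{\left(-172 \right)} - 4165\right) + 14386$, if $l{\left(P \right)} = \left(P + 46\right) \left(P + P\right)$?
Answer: $53565$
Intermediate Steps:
$l{\left(P \right)} = 2 P \left(46 + P\right)$ ($l{\left(P \right)} = \left(46 + P\right) 2 P = 2 P \left(46 + P\right)$)
$\left(l{\left(-172 \right)} - 4165\right) + 14386 = \left(2 \left(-172\right) \left(46 - 172\right) - 4165\right) + 14386 = \left(2 \left(-172\right) \left(-126\right) - 4165\right) + 14386 = \left(43344 - 4165\right) + 14386 = 39179 + 14386 = 53565$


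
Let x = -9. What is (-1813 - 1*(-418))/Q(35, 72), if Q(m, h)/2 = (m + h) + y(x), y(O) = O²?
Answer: -1395/376 ≈ -3.7101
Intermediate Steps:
Q(m, h) = 162 + 2*h + 2*m (Q(m, h) = 2*((m + h) + (-9)²) = 2*((h + m) + 81) = 2*(81 + h + m) = 162 + 2*h + 2*m)
(-1813 - 1*(-418))/Q(35, 72) = (-1813 - 1*(-418))/(162 + 2*72 + 2*35) = (-1813 + 418)/(162 + 144 + 70) = -1395/376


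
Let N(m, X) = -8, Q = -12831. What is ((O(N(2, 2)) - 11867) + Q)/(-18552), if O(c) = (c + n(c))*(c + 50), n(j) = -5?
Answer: 6311/4638 ≈ 1.3607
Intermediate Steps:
O(c) = (-5 + c)*(50 + c) (O(c) = (c - 5)*(c + 50) = (-5 + c)*(50 + c))
((O(N(2, 2)) - 11867) + Q)/(-18552) = (((-250 + (-8)² + 45*(-8)) - 11867) - 12831)/(-18552) = (((-250 + 64 - 360) - 11867) - 12831)*(-1/18552) = ((-546 - 11867) - 12831)*(-1/18552) = (-12413 - 12831)*(-1/18552) = -25244*(-1/18552) = 6311/4638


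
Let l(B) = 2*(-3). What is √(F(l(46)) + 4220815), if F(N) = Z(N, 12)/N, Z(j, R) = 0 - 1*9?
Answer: √16883266/2 ≈ 2054.5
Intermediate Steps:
l(B) = -6
Z(j, R) = -9 (Z(j, R) = 0 - 9 = -9)
F(N) = -9/N
√(F(l(46)) + 4220815) = √(-9/(-6) + 4220815) = √(-9*(-⅙) + 4220815) = √(3/2 + 4220815) = √(8441633/2) = √16883266/2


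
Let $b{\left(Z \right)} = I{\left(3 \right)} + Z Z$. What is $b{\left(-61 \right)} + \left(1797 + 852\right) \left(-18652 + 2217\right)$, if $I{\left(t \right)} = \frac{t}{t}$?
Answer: $-43532593$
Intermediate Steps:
$I{\left(t \right)} = 1$
$b{\left(Z \right)} = 1 + Z^{2}$ ($b{\left(Z \right)} = 1 + Z Z = 1 + Z^{2}$)
$b{\left(-61 \right)} + \left(1797 + 852\right) \left(-18652 + 2217\right) = \left(1 + \left(-61\right)^{2}\right) + \left(1797 + 852\right) \left(-18652 + 2217\right) = \left(1 + 3721\right) + 2649 \left(-16435\right) = 3722 - 43536315 = -43532593$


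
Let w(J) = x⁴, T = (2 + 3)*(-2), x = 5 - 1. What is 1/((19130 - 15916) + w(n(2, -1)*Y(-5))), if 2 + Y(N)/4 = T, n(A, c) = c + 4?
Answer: 1/3470 ≈ 0.00028818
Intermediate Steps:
x = 4
n(A, c) = 4 + c
T = -10 (T = 5*(-2) = -10)
Y(N) = -48 (Y(N) = -8 + 4*(-10) = -8 - 40 = -48)
w(J) = 256 (w(J) = 4⁴ = 256)
1/((19130 - 15916) + w(n(2, -1)*Y(-5))) = 1/((19130 - 15916) + 256) = 1/(3214 + 256) = 1/3470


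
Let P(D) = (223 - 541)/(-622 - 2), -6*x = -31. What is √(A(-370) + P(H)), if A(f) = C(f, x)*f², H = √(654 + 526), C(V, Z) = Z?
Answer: √17213270802/156 ≈ 841.02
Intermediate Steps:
x = 31/6 (x = -⅙*(-31) = 31/6 ≈ 5.1667)
H = 2*√295 (H = √1180 = 2*√295 ≈ 34.351)
P(D) = 53/104 (P(D) = -318/(-624) = -318*(-1/624) = 53/104)
A(f) = 31*f²/6
√(A(-370) + P(H)) = √((31/6)*(-370)² + 53/104) = √((31/6)*136900 + 53/104) = √(2121950/3 + 53/104) = √(220682959/312) = √17213270802/156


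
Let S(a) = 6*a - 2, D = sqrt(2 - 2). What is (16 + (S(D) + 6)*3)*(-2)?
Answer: -56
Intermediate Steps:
D = 0 (D = sqrt(0) = 0)
S(a) = -2 + 6*a
(16 + (S(D) + 6)*3)*(-2) = (16 + ((-2 + 6*0) + 6)*3)*(-2) = (16 + ((-2 + 0) + 6)*3)*(-2) = (16 + (-2 + 6)*3)*(-2) = (16 + 4*3)*(-2) = (16 + 12)*(-2) = 28*(-2) = -56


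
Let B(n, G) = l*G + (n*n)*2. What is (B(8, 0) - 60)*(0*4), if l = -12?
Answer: 0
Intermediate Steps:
B(n, G) = -12*G + 2*n**2 (B(n, G) = -12*G + (n*n)*2 = -12*G + n**2*2 = -12*G + 2*n**2)
(B(8, 0) - 60)*(0*4) = ((-12*0 + 2*8**2) - 60)*(0*4) = ((0 + 2*64) - 60)*0 = ((0 + 128) - 60)*0 = (128 - 60)*0 = 68*0 = 0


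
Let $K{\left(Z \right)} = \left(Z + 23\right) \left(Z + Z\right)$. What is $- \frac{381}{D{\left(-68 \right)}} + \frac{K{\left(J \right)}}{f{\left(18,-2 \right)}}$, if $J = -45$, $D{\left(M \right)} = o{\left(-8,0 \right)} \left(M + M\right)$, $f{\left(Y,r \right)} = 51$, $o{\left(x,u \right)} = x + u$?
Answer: $\frac{41859}{1088} \approx 38.473$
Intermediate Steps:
$o{\left(x,u \right)} = u + x$
$D{\left(M \right)} = - 16 M$ ($D{\left(M \right)} = \left(0 - 8\right) \left(M + M\right) = - 8 \cdot 2 M = - 16 M$)
$K{\left(Z \right)} = 2 Z \left(23 + Z\right)$ ($K{\left(Z \right)} = \left(23 + Z\right) 2 Z = 2 Z \left(23 + Z\right)$)
$- \frac{381}{D{\left(-68 \right)}} + \frac{K{\left(J \right)}}{f{\left(18,-2 \right)}} = - \frac{381}{\left(-16\right) \left(-68\right)} + \frac{2 \left(-45\right) \left(23 - 45\right)}{51} = - \frac{381}{1088} + 2 \left(-45\right) \left(-22\right) \frac{1}{51} = \left(-381\right) \frac{1}{1088} + 1980 \cdot \frac{1}{51} = - \frac{381}{1088} + \frac{660}{17} = \frac{41859}{1088}$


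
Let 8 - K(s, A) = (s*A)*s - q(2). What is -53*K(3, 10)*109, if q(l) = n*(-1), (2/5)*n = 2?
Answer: 502599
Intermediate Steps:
n = 5 (n = (5/2)*2 = 5)
q(l) = -5 (q(l) = 5*(-1) = -5)
K(s, A) = 3 - A*s² (K(s, A) = 8 - ((s*A)*s - 1*(-5)) = 8 - ((A*s)*s + 5) = 8 - (A*s² + 5) = 8 - (5 + A*s²) = 8 + (-5 - A*s²) = 3 - A*s²)
-53*K(3, 10)*109 = -53*(3 - 1*10*3²)*109 = -53*(3 - 1*10*9)*109 = -53*(3 - 90)*109 = -53*(-87)*109 = 4611*109 = 502599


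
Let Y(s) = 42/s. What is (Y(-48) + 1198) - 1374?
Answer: -1415/8 ≈ -176.88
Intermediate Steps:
(Y(-48) + 1198) - 1374 = (42/(-48) + 1198) - 1374 = (42*(-1/48) + 1198) - 1374 = (-7/8 + 1198) - 1374 = 9577/8 - 1374 = -1415/8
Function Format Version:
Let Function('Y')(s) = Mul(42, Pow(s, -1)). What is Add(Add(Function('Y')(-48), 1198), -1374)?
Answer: Rational(-1415, 8) ≈ -176.88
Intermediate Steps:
Add(Add(Function('Y')(-48), 1198), -1374) = Add(Add(Mul(42, Pow(-48, -1)), 1198), -1374) = Add(Add(Mul(42, Rational(-1, 48)), 1198), -1374) = Add(Add(Rational(-7, 8), 1198), -1374) = Add(Rational(9577, 8), -1374) = Rational(-1415, 8)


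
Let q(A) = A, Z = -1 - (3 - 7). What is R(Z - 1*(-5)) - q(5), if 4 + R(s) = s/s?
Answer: -8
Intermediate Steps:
Z = 3 (Z = -1 - 1*(-4) = -1 + 4 = 3)
R(s) = -3 (R(s) = -4 + s/s = -4 + 1 = -3)
R(Z - 1*(-5)) - q(5) = -3 - 1*5 = -3 - 5 = -8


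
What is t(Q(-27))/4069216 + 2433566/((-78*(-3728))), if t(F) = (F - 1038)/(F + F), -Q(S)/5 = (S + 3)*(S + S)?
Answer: 222810882141097/26623415370240 ≈ 8.3690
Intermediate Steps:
Q(S) = -10*S*(3 + S) (Q(S) = -5*(S + 3)*(S + S) = -5*(3 + S)*2*S = -10*S*(3 + S))
t(F) = (-1038 + F)/(2*F) (t(F) = (-1038 + F)/((2*F)) = (-1038 + F)*(1/(2*F)) = (-1038 + F)/(2*F))
t(Q(-27))/4069216 + 2433566/((-78*(-3728))) = ((-1038 - 10*(-27)*(3 - 27))/(2*((-10*(-27)*(3 - 27)))))/4069216 + 2433566/((-78*(-3728))) = ((-1038 - 10*(-27)*(-24))/(2*((-10*(-27)*(-24)))))*(1/4069216) + 2433566/290784 = ((1/2)*(-1038 - 6480)/(-6480))*(1/4069216) + 2433566*(1/290784) = ((1/2)*(-1/6480)*(-7518))*(1/4069216) + 1216783/145392 = (1253/2160)*(1/4069216) + 1216783/145392 = 1253/8789506560 + 1216783/145392 = 222810882141097/26623415370240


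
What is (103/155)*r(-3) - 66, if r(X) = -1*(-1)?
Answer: -10127/155 ≈ -65.335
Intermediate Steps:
r(X) = 1
(103/155)*r(-3) - 66 = (103/155)*1 - 66 = 103/155 - 66 = -10127/155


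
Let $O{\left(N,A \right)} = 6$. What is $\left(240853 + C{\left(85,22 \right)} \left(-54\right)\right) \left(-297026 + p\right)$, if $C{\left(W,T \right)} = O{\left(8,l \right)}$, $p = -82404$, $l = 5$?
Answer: $-91263918470$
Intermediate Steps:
$C{\left(W,T \right)} = 6$
$\left(240853 + C{\left(85,22 \right)} \left(-54\right)\right) \left(-297026 + p\right) = \left(240853 + 6 \left(-54\right)\right) \left(-297026 - 82404\right) = \left(240853 - 324\right) \left(-379430\right) = 240529 \left(-379430\right) = -91263918470$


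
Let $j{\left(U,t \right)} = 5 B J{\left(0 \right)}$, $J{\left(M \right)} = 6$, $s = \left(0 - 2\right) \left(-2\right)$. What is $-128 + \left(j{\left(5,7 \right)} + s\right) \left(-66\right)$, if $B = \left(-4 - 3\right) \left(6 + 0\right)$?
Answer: $82768$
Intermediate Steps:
$s = 4$ ($s = \left(-2\right) \left(-2\right) = 4$)
$B = -42$ ($B = \left(-7\right) 6 = -42$)
$j{\left(U,t \right)} = -1260$ ($j{\left(U,t \right)} = 5 \left(-42\right) 6 = \left(-210\right) 6 = -1260$)
$-128 + \left(j{\left(5,7 \right)} + s\right) \left(-66\right) = -128 + \left(-1260 + 4\right) \left(-66\right) = -128 - -82896 = -128 + 82896 = 82768$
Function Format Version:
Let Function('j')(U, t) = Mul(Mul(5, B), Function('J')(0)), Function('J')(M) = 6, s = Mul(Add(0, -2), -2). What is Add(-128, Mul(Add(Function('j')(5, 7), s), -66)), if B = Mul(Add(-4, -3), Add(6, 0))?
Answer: 82768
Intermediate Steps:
s = 4 (s = Mul(-2, -2) = 4)
B = -42 (B = Mul(-7, 6) = -42)
Function('j')(U, t) = -1260 (Function('j')(U, t) = Mul(Mul(5, -42), 6) = Mul(-210, 6) = -1260)
Add(-128, Mul(Add(Function('j')(5, 7), s), -66)) = Add(-128, Mul(Add(-1260, 4), -66)) = Add(-128, Mul(-1256, -66)) = Add(-128, 82896) = 82768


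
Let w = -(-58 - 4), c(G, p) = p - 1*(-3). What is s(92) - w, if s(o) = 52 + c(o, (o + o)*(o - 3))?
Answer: 16369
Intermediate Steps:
c(G, p) = 3 + p (c(G, p) = p + 3 = 3 + p)
w = 62 (w = -1*(-62) = 62)
s(o) = 55 + 2*o*(-3 + o) (s(o) = 52 + (3 + (o + o)*(o - 3)) = 52 + (3 + (2*o)*(-3 + o)) = 52 + (3 + 2*o*(-3 + o)) = 55 + 2*o*(-3 + o))
s(92) - w = (55 + 2*92*(-3 + 92)) - 1*62 = (55 + 2*92*89) - 62 = (55 + 16376) - 62 = 16431 - 62 = 16369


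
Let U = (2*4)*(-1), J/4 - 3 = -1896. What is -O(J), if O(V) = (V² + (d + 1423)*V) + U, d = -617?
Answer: -51232144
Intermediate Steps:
J = -7572 (J = 12 + 4*(-1896) = 12 - 7584 = -7572)
U = -8 (U = 8*(-1) = -8)
O(V) = -8 + V² + 806*V (O(V) = (V² + (-617 + 1423)*V) - 8 = (V² + 806*V) - 8 = -8 + V² + 806*V)
-O(J) = -(-8 + (-7572)² + 806*(-7572)) = -(-8 + 57335184 - 6103032) = -1*51232144 = -51232144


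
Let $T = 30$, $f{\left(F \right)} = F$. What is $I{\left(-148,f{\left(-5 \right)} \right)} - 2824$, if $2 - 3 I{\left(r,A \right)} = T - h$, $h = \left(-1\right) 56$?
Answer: $-2852$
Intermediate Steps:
$h = -56$
$I{\left(r,A \right)} = -28$ ($I{\left(r,A \right)} = \frac{2}{3} - \frac{30 - -56}{3} = \frac{2}{3} - \frac{30 + 56}{3} = \frac{2}{3} - \frac{86}{3} = -28$)
$I{\left(-148,f{\left(-5 \right)} \right)} - 2824 = -28 - 2824 = -2852$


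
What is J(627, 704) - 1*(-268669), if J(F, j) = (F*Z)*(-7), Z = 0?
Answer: 268669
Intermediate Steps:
J(F, j) = 0 (J(F, j) = (F*0)*(-7) = 0*(-7) = 0)
J(627, 704) - 1*(-268669) = 0 - 1*(-268669) = 0 + 268669 = 268669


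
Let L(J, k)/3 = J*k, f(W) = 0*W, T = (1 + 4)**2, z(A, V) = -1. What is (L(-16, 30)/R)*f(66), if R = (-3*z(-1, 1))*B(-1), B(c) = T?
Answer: 0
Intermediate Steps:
T = 25 (T = 5**2 = 25)
f(W) = 0
B(c) = 25
R = 75 (R = -3*(-1)*25 = 3*25 = 75)
L(J, k) = 3*J*k (L(J, k) = 3*(J*k) = 3*J*k)
(L(-16, 30)/R)*f(66) = ((3*(-16)*30)/75)*0 = -1440*1/75*0 = -96/5*0 = 0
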